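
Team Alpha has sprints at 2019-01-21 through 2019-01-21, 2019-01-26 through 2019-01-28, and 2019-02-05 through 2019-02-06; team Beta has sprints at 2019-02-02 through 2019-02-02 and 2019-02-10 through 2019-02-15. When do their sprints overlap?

2019-01-21 through 2019-01-21 falls entirely outside B.
2019-01-26 through 2019-01-28 falls entirely outside B.
2019-02-05 through 2019-02-06 falls entirely outside B.
No overlap.

none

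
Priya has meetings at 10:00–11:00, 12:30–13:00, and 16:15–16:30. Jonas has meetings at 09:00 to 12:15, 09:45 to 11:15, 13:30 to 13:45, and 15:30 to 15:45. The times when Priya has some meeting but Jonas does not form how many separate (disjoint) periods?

2

Second set merges to 09:00-12:15, 13:30-13:45, 15:30-15:45.
A \ B = 12:30-13:00, 16:15-16:30.
That is 2 disjoint pieces.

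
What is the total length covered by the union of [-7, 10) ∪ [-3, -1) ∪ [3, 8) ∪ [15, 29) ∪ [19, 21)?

31

Merged: [-7, 10), [15, 29).
Lengths: 17 + 14 = 31.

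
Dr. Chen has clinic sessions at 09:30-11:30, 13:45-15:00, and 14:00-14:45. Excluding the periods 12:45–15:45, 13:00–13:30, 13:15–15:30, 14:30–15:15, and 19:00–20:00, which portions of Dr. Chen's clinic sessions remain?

Merge the first list: 09:30–11:30, 13:45–15:00.
Merge the second list: 12:45–15:45, 19:00–20:00.
09:30–11:30: nothing removed.
13:45–15:00: entirely removed.

09:30–11:30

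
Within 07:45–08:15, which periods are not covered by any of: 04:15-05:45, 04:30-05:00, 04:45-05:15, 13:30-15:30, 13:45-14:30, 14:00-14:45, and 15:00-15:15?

The merged coverage is 04:15–05:45, 13:30–15:30.
Complement within 07:45–08:15: 07:45–08:15.

07:45–08:15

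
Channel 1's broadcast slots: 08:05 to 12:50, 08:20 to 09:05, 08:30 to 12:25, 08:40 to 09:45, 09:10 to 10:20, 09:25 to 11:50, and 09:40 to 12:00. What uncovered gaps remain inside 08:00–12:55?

Covered (merged): 08:05-12:50.
Gaps within 08:00-12:55: 08:00-08:05, 12:50-12:55.

08:00-08:05, 12:50-12:55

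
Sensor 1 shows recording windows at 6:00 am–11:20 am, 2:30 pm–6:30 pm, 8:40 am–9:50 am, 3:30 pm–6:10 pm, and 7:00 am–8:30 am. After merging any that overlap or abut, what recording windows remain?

6:00 am-11:20 am, 2:30 pm-6:30 pm

Sort by start: 6:00 am-11:20 am, 7:00 am-8:30 am, 8:40 am-9:50 am, 2:30 pm-6:30 pm, 3:30 pm-6:10 pm.
7:00 am-8:30 am overlaps/touches 6:00 am-11:20 am → extend to 6:00 am-11:20 am.
8:40 am-9:50 am overlaps/touches 6:00 am-11:20 am → extend to 6:00 am-11:20 am.
2:30 pm-6:30 pm is disjoint → start new block.
3:30 pm-6:10 pm overlaps/touches 2:30 pm-6:30 pm → extend to 2:30 pm-6:30 pm.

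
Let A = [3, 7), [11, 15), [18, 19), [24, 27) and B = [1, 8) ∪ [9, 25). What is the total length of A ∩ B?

10

A ∩ B = [3, 7), [11, 15), [18, 19), [24, 25).
Total: 4 + 4 + 1 + 1 = 10.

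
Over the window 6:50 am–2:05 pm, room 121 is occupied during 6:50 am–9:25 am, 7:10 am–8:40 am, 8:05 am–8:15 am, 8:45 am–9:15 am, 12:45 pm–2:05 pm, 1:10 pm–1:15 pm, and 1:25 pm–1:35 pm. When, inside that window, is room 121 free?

Covered (merged): 6:50 am-9:25 am, 12:45 pm-2:05 pm.
Uncovered inside 6:50 am-2:05 pm: 9:25 am-12:45 pm.

9:25 am-12:45 pm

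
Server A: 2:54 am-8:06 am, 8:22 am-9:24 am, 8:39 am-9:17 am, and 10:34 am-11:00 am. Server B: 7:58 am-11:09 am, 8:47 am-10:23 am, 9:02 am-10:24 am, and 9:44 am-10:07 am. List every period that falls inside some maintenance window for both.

Merge the first list: 2:54 am–8:06 am, 8:22 am–9:24 am, 10:34 am–11:00 am.
Merge the second list: 7:58 am–11:09 am.
2:54 am–8:06 am meets the second set on 7:58 am–8:06 am.
8:22 am–9:24 am meets the second set on 8:22 am–9:24 am.
10:34 am–11:00 am meets the second set on 10:34 am–11:00 am.

7:58 am–8:06 am, 8:22 am–9:24 am, 10:34 am–11:00 am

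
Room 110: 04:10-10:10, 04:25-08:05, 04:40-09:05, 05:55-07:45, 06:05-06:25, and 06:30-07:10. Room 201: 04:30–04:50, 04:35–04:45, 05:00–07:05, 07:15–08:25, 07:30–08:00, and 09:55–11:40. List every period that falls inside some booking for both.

04:30-04:50, 05:00-07:05, 07:15-08:25, 09:55-10:10

First set merges to 04:10-10:10.
Second set merges to 04:30-04:50, 05:00-07:05, 07:15-08:25, 09:55-11:40.
04:10-10:10 overlaps B on 04:30-04:50, 05:00-07:05, 07:15-08:25, 09:55-10:10.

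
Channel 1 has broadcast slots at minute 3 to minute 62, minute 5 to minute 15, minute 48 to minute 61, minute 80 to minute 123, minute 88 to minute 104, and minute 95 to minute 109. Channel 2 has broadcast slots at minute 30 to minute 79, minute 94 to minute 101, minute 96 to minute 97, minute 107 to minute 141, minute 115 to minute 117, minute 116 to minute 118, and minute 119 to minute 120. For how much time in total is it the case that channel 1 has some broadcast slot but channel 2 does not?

47 minutes

A, merged: minute 3 to minute 62, minute 80 to minute 123.
B, merged: minute 30 to minute 79, minute 94 to minute 101, minute 107 to minute 141.
A \ B = minute 3 to minute 30, minute 80 to minute 94, minute 101 to minute 107.
Total: 27 minutes + 14 minutes + 6 minutes = 47 minutes.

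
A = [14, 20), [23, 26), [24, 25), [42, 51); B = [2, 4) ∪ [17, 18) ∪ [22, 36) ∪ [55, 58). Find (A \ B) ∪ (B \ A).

Merge the first list: [14, 20), [23, 26), [42, 51).
A but not B: [14, 17), [18, 20), [42, 51).
B but not A: [2, 4), [22, 23), [26, 36), [55, 58).
Combining gives A △ B.

[2, 4) ∪ [14, 17) ∪ [18, 20) ∪ [22, 23) ∪ [26, 36) ∪ [42, 51) ∪ [55, 58)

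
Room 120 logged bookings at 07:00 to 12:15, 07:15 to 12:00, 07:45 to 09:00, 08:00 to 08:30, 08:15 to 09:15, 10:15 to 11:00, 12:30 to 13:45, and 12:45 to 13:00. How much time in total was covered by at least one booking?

6 h 30 min

Merged: 07:00–12:15, 12:30–13:45.
Lengths: 5 h 15 min + 1 h 15 min = 6 h 30 min.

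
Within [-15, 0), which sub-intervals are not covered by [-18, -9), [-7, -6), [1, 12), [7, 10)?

[-9, -7) ∪ [-6, 0)

After merging, the occupied span is [-18, -9), [-7, -6), [1, 12).
Uncovered inside [-15, 0): [-9, -7), [-6, 0).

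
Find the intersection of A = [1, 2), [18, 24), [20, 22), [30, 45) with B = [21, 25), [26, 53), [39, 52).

Merge the first list: [1, 2), [18, 24), [30, 45).
Merge the second list: [21, 25), [26, 53).
[1, 2): no overlap with the second set.
[18, 24) meets the second set on [21, 24).
[30, 45) meets the second set on [30, 45).

[21, 24) ∪ [30, 45)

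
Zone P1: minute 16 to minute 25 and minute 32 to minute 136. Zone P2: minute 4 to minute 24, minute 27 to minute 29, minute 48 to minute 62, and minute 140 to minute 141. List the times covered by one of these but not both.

Only in the first: minute 24 to minute 25, minute 32 to minute 48, minute 62 to minute 136.
Only in the second: minute 4 to minute 16, minute 27 to minute 29, minute 140 to minute 141.
Together these are the periods covered by exactly one.

minute 4 to minute 16, minute 24 to minute 25, minute 27 to minute 29, minute 32 to minute 48, minute 62 to minute 136, minute 140 to minute 141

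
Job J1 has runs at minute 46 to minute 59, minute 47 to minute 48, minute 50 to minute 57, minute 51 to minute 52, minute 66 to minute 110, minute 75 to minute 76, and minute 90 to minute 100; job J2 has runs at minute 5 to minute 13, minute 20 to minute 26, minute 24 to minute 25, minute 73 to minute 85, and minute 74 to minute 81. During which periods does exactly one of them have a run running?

Merge the first list: minute 46 to minute 59, minute 66 to minute 110.
Merge the second list: minute 5 to minute 13, minute 20 to minute 26, minute 73 to minute 85.
A but not B: minute 46 to minute 59, minute 66 to minute 73, minute 85 to minute 110.
B but not A: minute 5 to minute 13, minute 20 to minute 26.
Combining gives A △ B.

minute 5 to minute 13, minute 20 to minute 26, minute 46 to minute 59, minute 66 to minute 73, minute 85 to minute 110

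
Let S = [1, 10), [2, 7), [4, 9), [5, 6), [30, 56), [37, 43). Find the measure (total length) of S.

35

Merged: [1, 10), [30, 56).
Lengths: 9 + 26 = 35.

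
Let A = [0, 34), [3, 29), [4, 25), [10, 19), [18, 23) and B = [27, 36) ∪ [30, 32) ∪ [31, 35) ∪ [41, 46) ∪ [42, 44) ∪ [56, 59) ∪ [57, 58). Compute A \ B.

Merge the first list: [0, 34).
Merge the second list: [27, 36), [41, 46), [56, 59).
[0, 34) with B removed leaves [0, 27).

[0, 27)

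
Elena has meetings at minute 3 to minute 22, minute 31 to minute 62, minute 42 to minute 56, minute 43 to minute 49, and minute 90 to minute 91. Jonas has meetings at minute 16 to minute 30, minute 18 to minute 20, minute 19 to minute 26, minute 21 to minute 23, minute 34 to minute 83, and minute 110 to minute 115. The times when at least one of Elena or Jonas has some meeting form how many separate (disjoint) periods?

4

Merge the first list: minute 3 to minute 22, minute 31 to minute 62, minute 90 to minute 91.
Merge the second list: minute 16 to minute 30, minute 34 to minute 83, minute 110 to minute 115.
A ∪ B = minute 3 to minute 30, minute 31 to minute 83, minute 90 to minute 91, minute 110 to minute 115.
That is 4 disjoint pieces.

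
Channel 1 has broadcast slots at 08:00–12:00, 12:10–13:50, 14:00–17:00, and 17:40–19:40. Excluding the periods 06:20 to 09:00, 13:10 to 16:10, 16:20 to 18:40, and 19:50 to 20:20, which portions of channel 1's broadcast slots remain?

09:00-12:00, 12:10-13:10, 16:10-16:20, 18:40-19:40

08:00-12:00 minus B → 09:00-12:00.
12:10-13:50 minus B → 12:10-13:10.
14:00-17:00 minus B → 16:10-16:20.
17:40-19:40 minus B → 18:40-19:40.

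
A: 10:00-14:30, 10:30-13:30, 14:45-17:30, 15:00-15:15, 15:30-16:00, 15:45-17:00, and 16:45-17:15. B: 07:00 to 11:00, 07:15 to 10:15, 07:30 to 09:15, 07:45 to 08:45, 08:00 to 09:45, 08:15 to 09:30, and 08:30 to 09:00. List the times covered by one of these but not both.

07:00-10:00, 11:00-14:30, 14:45-17:30

Merge the first list: 10:00-14:30, 14:45-17:30.
Merge the second list: 07:00-11:00.
Only in the first: 11:00-14:30, 14:45-17:30.
Only in the second: 07:00-10:00.
Together these are the periods covered by exactly one.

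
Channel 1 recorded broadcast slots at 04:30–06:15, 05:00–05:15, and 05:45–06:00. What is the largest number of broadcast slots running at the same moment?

Sweep endpoints in order; track running count of active intervals.
Peak of 2 reached at 05:00.

2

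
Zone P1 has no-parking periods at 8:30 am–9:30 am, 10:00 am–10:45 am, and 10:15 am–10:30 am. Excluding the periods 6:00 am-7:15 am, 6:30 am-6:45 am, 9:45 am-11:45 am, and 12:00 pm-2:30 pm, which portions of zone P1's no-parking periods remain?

8:30 am-9:30 am

First set merges to 8:30 am-9:30 am, 10:00 am-10:45 am.
Second set merges to 6:00 am-7:15 am, 9:45 am-11:45 am, 12:00 pm-2:30 pm.
8:30 am-9:30 am: no B overlap → unchanged.
10:00 am-10:45 am: fully covered by B → removed.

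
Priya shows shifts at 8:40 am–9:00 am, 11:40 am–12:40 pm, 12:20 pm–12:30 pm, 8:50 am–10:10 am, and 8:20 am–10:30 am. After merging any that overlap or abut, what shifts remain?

8:20 am-10:30 am, 11:40 am-12:40 pm

Sort by start: 8:20 am-10:30 am, 8:40 am-9:00 am, 8:50 am-10:10 am, 11:40 am-12:40 pm, 12:20 pm-12:30 pm.
8:40 am-9:00 am overlaps/touches 8:20 am-10:30 am → extend to 8:20 am-10:30 am.
8:50 am-10:10 am overlaps/touches 8:20 am-10:30 am → extend to 8:20 am-10:30 am.
11:40 am-12:40 pm is disjoint → start new block.
12:20 pm-12:30 pm overlaps/touches 11:40 am-12:40 pm → extend to 11:40 am-12:40 pm.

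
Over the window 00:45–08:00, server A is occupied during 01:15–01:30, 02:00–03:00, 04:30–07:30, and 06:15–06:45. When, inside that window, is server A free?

00:45–01:15, 01:30–02:00, 03:00–04:30, 07:30–08:00

The merged coverage is 01:15–01:30, 02:00–03:00, 04:30–07:30.
Gaps within 00:45–08:00: 00:45–01:15, 01:30–02:00, 03:00–04:30, 07:30–08:00.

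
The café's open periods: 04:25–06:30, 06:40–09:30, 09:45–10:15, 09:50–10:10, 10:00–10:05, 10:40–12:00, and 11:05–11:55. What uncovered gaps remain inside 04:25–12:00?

06:30-06:40, 09:30-09:45, 10:15-10:40

The merged coverage is 04:25-06:30, 06:40-09:30, 09:45-10:15, 10:40-12:00.
Complement within 04:25-12:00: 06:30-06:40, 09:30-09:45, 10:15-10:40.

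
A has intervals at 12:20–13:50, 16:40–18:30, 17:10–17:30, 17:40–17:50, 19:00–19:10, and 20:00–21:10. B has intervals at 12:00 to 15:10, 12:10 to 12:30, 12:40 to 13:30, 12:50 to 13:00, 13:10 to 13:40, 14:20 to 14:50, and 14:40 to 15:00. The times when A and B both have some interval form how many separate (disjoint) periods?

1

A, merged: 12:20–13:50, 16:40–18:30, 19:00–19:10, 20:00–21:10.
B, merged: 12:00–15:10.
A ∩ B = 12:20–13:50.
That is 1 disjoint piece.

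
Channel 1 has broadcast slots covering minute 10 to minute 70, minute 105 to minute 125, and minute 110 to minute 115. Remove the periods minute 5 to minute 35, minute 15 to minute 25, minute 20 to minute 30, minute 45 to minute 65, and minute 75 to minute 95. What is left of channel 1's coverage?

minute 35 to minute 45, minute 65 to minute 70, minute 105 to minute 125

First set merges to minute 10 to minute 70, minute 105 to minute 125.
Second set merges to minute 5 to minute 35, minute 45 to minute 65, minute 75 to minute 95.
minute 10 to minute 70 minus B → minute 35 to minute 45, minute 65 to minute 70.
minute 105 to minute 125: no B overlap → unchanged.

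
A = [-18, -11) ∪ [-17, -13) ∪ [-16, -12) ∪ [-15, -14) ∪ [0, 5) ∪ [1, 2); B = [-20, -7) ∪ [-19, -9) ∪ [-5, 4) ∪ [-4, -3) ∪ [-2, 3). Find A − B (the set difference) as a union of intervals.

First set merges to [-18, -11), [0, 5).
Second set merges to [-20, -7), [-5, 4).
[-18, -11) lies entirely inside B → drops out.
[0, 5) with B removed leaves [4, 5).

[4, 5)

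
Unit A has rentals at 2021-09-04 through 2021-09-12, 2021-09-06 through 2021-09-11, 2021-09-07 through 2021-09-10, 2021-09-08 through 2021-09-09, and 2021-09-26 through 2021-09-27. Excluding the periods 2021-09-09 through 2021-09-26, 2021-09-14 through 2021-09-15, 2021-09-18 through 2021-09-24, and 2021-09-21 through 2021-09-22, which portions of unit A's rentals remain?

2021-09-04 through 2021-09-08, 2021-09-27 through 2021-09-27

A, merged: 2021-09-04 through 2021-09-12, 2021-09-26 through 2021-09-27.
B, merged: 2021-09-09 through 2021-09-26.
2021-09-04 through 2021-09-12 minus B → 2021-09-04 through 2021-09-08.
2021-09-26 through 2021-09-27 minus B → 2021-09-27 through 2021-09-27.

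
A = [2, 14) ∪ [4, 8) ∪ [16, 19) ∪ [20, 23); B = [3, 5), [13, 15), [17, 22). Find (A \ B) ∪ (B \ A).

[2, 3) ∪ [5, 13) ∪ [14, 15) ∪ [16, 17) ∪ [19, 20) ∪ [22, 23)

A, merged: [2, 14), [16, 19), [20, 23).
Only in the first: [2, 3), [5, 13), [16, 17), [22, 23).
Only in the second: [14, 15), [19, 20).
Together these are the periods covered by exactly one.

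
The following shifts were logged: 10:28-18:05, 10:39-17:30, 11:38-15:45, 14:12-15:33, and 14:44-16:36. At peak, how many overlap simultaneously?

Walk the sorted start/end points keeping a running depth.
The depth first hits 5 at 14:44.

5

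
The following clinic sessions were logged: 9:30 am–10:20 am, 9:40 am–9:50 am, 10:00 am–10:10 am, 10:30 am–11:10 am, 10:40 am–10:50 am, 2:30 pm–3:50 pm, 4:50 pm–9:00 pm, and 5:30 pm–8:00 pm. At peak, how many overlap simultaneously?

2

Sweep endpoints in order; track running count of active intervals.
Peak of 2 reached at 9:40 am.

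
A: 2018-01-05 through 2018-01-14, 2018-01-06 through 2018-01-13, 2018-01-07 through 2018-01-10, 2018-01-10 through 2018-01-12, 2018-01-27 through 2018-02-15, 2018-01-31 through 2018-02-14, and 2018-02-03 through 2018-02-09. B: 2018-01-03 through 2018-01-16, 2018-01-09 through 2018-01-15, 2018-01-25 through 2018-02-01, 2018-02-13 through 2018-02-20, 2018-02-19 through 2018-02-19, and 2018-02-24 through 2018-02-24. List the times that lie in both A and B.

First set merges to 2018-01-05 through 2018-01-14, 2018-01-27 through 2018-02-15.
Second set merges to 2018-01-03 through 2018-01-16, 2018-01-25 through 2018-02-01, 2018-02-13 through 2018-02-20, 2018-02-24 through 2018-02-24.
2018-01-05 through 2018-01-14 ∩ B → 2018-01-05 through 2018-01-14.
2018-01-27 through 2018-02-15 ∩ B → 2018-01-27 through 2018-02-01, 2018-02-13 through 2018-02-15.

2018-01-05 through 2018-01-14, 2018-01-27 through 2018-02-01, 2018-02-13 through 2018-02-15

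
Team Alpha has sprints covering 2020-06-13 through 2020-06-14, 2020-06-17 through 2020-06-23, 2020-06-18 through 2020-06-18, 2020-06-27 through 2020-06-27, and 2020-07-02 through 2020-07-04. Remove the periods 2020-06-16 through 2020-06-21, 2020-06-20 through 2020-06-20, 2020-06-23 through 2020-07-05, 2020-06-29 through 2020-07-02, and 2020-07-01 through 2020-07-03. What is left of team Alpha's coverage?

A, merged: 2020-06-13 through 2020-06-14, 2020-06-17 through 2020-06-23, 2020-06-27 through 2020-06-27, 2020-07-02 through 2020-07-04.
B, merged: 2020-06-16 through 2020-06-21, 2020-06-23 through 2020-07-05.
2020-06-13 through 2020-06-14 is untouched.
2020-06-17 through 2020-06-23 with B removed leaves 2020-06-22 through 2020-06-22.
2020-06-27 through 2020-06-27 lies entirely inside B → drops out.
2020-07-02 through 2020-07-04 lies entirely inside B → drops out.

2020-06-13 through 2020-06-14, 2020-06-22 through 2020-06-22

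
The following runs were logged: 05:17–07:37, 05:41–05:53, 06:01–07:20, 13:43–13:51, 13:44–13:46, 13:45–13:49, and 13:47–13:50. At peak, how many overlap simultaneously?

3

Walk the sorted start/end points keeping a running depth.
The depth first hits 3 at 13:45.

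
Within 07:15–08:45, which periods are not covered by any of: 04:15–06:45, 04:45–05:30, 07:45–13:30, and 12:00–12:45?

07:15–07:45

After merging, the occupied span is 04:15–06:45, 07:45–13:30.
Complement within 07:15–08:45: 07:15–07:45.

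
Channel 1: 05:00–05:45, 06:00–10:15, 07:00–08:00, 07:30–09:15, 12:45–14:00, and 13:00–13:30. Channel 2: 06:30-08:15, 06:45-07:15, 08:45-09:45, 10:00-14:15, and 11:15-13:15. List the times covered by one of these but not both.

05:00–05:45, 06:00–06:30, 08:15–08:45, 09:45–10:00, 10:15–12:45, 14:00–14:15

First set merges to 05:00–05:45, 06:00–10:15, 12:45–14:00.
Second set merges to 06:30–08:15, 08:45–09:45, 10:00–14:15.
A \ B = 05:00–05:45, 06:00–06:30, 08:15–08:45, 09:45–10:00.
B \ A = 10:15–12:45, 14:00–14:15.
Union of the two gives the symmetric difference.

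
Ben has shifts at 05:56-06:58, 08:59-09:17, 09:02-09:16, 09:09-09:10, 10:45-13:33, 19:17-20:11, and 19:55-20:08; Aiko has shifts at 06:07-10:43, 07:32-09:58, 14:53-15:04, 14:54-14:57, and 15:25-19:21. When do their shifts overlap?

06:07-06:58, 08:59-09:17, 19:17-19:21

Merge the first list: 05:56-06:58, 08:59-09:17, 10:45-13:33, 19:17-20:11.
Merge the second list: 06:07-10:43, 14:53-15:04, 15:25-19:21.
05:56-06:58 meets the second set on 06:07-06:58.
08:59-09:17 meets the second set on 08:59-09:17.
10:45-13:33: no overlap with the second set.
19:17-20:11 meets the second set on 19:17-19:21.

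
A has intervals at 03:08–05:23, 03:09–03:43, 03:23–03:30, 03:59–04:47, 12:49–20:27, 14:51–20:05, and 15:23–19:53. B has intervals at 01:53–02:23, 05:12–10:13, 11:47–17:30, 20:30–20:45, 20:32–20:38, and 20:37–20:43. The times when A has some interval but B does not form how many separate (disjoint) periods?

A, merged: 03:08-05:23, 12:49-20:27.
B, merged: 01:53-02:23, 05:12-10:13, 11:47-17:30, 20:30-20:45.
A \ B = 03:08-05:12, 17:30-20:27.
That is 2 disjoint pieces.

2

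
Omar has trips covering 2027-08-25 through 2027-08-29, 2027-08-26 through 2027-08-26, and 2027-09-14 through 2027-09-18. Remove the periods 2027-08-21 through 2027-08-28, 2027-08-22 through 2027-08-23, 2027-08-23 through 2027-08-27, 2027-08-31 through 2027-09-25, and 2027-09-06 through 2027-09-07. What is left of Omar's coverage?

2027-08-29 through 2027-08-29

Merge the first list: 2027-08-25 through 2027-08-29, 2027-09-14 through 2027-09-18.
Merge the second list: 2027-08-21 through 2027-08-28, 2027-08-31 through 2027-09-25.
2027-08-25 through 2027-08-29 minus B → 2027-08-29 through 2027-08-29.
2027-09-14 through 2027-09-18: fully covered by B → removed.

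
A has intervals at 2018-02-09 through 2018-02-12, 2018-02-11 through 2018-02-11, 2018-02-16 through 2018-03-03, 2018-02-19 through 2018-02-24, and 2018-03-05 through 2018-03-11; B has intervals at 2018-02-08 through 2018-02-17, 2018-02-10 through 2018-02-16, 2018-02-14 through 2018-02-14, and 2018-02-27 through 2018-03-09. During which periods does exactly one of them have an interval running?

2018-02-08 through 2018-02-08, 2018-02-13 through 2018-02-15, 2018-02-18 through 2018-02-26, 2018-03-04 through 2018-03-04, 2018-03-10 through 2018-03-11

First set merges to 2018-02-09 through 2018-02-12, 2018-02-16 through 2018-03-03, 2018-03-05 through 2018-03-11.
Second set merges to 2018-02-08 through 2018-02-17, 2018-02-27 through 2018-03-09.
Only in the first: 2018-02-18 through 2018-02-26, 2018-03-10 through 2018-03-11.
Only in the second: 2018-02-08 through 2018-02-08, 2018-02-13 through 2018-02-15, 2018-03-04 through 2018-03-04.
Together these are the periods covered by exactly one.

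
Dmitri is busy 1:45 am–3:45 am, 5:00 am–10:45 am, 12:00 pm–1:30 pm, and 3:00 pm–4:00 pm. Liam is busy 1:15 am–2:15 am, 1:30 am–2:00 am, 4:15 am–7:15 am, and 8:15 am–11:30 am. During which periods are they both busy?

1:45 am-2:15 am, 5:00 am-7:15 am, 8:15 am-10:45 am

Second set merges to 1:15 am-2:15 am, 4:15 am-7:15 am, 8:15 am-11:30 am.
1:45 am-3:45 am meets the second set on 1:45 am-2:15 am.
5:00 am-10:45 am meets the second set on 5:00 am-7:15 am, 8:15 am-10:45 am.
12:00 pm-1:30 pm: no overlap with the second set.
3:00 pm-4:00 pm: no overlap with the second set.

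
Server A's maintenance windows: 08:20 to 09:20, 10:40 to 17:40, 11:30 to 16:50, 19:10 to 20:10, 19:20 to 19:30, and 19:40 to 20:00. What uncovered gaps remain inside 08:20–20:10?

After merging, the occupied span is 08:20–09:20, 10:40–17:40, 19:10–20:10.
Complement within 08:20–20:10: 09:20–10:40, 17:40–19:10.

09:20–10:40, 17:40–19:10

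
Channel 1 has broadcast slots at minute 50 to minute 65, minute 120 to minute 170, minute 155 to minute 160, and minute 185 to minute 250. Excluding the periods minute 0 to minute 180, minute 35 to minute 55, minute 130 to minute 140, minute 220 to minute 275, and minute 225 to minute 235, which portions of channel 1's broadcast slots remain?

A, merged: minute 50 to minute 65, minute 120 to minute 170, minute 185 to minute 250.
B, merged: minute 0 to minute 180, minute 220 to minute 275.
minute 50 to minute 65 lies entirely inside B → drops out.
minute 120 to minute 170 lies entirely inside B → drops out.
minute 185 to minute 250 with B removed leaves minute 185 to minute 220.

minute 185 to minute 220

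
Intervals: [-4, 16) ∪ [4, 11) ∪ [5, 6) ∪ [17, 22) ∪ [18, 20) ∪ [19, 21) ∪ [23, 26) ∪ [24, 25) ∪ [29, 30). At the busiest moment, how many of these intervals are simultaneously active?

3

At 5, 3 of the intervals are simultaneously active.
No point has more.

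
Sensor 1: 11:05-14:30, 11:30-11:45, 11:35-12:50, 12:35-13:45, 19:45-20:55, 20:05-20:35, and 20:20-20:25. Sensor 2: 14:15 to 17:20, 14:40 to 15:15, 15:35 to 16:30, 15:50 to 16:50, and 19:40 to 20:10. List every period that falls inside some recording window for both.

Merge the first list: 11:05-14:30, 19:45-20:55.
Merge the second list: 14:15-17:20, 19:40-20:10.
11:05-14:30 ∩ B → 14:15-14:30.
19:45-20:55 ∩ B → 19:45-20:10.

14:15-14:30, 19:45-20:10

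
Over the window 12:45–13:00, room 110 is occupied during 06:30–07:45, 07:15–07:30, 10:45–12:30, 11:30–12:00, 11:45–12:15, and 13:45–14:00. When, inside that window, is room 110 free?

12:45-13:00

After merging, the occupied span is 06:30-07:45, 10:45-12:30, 13:45-14:00.
Complement within 12:45-13:00: 12:45-13:00.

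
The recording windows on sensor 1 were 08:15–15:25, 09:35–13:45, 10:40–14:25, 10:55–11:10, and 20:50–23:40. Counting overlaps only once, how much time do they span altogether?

10 h

Merged: 08:15-15:25, 20:50-23:40.
Lengths: 7 h 10 min + 2 h 50 min = 10 h.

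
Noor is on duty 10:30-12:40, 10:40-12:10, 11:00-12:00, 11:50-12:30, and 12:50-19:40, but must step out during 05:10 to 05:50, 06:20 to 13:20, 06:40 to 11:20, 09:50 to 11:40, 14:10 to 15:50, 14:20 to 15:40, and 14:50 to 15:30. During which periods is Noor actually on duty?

Merge the first list: 10:30–12:40, 12:50–19:40.
Merge the second list: 05:10–05:50, 06:20–13:20, 14:10–15:50.
10:30–12:40: fully covered by B → removed.
12:50–19:40 minus B → 13:20–14:10, 15:50–19:40.

13:20–14:10, 15:50–19:40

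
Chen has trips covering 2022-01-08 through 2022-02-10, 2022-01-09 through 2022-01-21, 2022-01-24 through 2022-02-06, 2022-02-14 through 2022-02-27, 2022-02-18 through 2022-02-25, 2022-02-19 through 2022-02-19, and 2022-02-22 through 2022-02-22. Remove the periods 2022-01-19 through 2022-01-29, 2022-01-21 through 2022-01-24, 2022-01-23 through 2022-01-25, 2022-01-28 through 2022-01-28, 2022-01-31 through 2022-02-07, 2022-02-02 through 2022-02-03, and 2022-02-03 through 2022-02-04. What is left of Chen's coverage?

First set merges to 2022-01-08 through 2022-02-10, 2022-02-14 through 2022-02-27.
Second set merges to 2022-01-19 through 2022-01-29, 2022-01-31 through 2022-02-07.
2022-01-08 through 2022-02-10 minus B → 2022-01-08 through 2022-01-18, 2022-01-30 through 2022-01-30, 2022-02-08 through 2022-02-10.
2022-02-14 through 2022-02-27: no B overlap → unchanged.

2022-01-08 through 2022-01-18, 2022-01-30 through 2022-01-30, 2022-02-08 through 2022-02-10, 2022-02-14 through 2022-02-27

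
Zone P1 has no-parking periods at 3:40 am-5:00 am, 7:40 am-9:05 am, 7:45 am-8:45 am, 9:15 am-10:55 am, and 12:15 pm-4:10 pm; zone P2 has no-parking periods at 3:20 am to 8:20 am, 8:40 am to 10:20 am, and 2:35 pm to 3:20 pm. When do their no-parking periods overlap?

3:40 am–5:00 am, 7:40 am–8:20 am, 8:40 am–9:05 am, 9:15 am–10:20 am, 2:35 pm–3:20 pm

A, merged: 3:40 am–5:00 am, 7:40 am–9:05 am, 9:15 am–10:55 am, 12:15 pm–4:10 pm.
3:40 am–5:00 am overlaps B on 3:40 am–5:00 am.
7:40 am–9:05 am overlaps B on 7:40 am–8:20 am, 8:40 am–9:05 am.
9:15 am–10:55 am overlaps B on 9:15 am–10:20 am.
12:15 pm–4:10 pm overlaps B on 2:35 pm–3:20 pm.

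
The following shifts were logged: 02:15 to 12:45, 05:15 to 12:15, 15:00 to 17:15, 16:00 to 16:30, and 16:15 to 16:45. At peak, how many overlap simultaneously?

At 16:15, 3 of the intervals are simultaneously active.
No point has more.

3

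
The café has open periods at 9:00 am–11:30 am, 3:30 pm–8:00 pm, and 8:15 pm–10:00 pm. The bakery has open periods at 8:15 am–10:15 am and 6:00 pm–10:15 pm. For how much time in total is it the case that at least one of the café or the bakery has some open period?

10 h

A ∪ B = 8:15 am-11:30 am, 3:30 pm-10:15 pm.
Total: 3 h 15 min + 6 h 45 min = 10 h.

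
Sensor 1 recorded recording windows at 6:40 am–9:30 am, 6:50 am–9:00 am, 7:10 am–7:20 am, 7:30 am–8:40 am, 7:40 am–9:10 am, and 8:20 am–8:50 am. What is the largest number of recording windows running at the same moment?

At 8:20 am, 5 of the intervals are simultaneously active.
No point has more.

5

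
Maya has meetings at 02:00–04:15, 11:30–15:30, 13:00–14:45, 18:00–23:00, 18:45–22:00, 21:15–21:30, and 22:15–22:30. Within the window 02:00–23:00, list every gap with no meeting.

04:15–11:30, 15:30–18:00

The merged coverage is 02:00–04:15, 11:30–15:30, 18:00–23:00.
Complement within 02:00–23:00: 04:15–11:30, 15:30–18:00.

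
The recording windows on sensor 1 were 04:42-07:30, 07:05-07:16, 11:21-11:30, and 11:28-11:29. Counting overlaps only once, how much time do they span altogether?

2 h 57 min

Merged: 04:42-07:30, 11:21-11:30.
Lengths: 2 h 48 min + 9 min = 2 h 57 min.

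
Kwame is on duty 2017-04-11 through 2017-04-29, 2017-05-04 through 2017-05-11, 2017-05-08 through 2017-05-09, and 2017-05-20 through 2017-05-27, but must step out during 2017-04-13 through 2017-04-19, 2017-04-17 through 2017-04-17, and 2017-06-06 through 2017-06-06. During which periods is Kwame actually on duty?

A, merged: 2017-04-11 through 2017-04-29, 2017-05-04 through 2017-05-11, 2017-05-20 through 2017-05-27.
B, merged: 2017-04-13 through 2017-04-19, 2017-06-06 through 2017-06-06.
2017-04-11 through 2017-04-29 with B removed leaves 2017-04-11 through 2017-04-12, 2017-04-20 through 2017-04-29.
2017-05-04 through 2017-05-11 is untouched.
2017-05-20 through 2017-05-27 is untouched.

2017-04-11 through 2017-04-12, 2017-04-20 through 2017-04-29, 2017-05-04 through 2017-05-11, 2017-05-20 through 2017-05-27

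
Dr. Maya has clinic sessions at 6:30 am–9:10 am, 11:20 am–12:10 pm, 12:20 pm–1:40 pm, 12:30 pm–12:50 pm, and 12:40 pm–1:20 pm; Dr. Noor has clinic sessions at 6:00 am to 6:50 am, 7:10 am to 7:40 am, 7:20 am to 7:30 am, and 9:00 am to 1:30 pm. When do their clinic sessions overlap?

6:30 am-6:50 am, 7:10 am-7:40 am, 9:00 am-9:10 am, 11:20 am-12:10 pm, 12:20 pm-1:30 pm

First set merges to 6:30 am-9:10 am, 11:20 am-12:10 pm, 12:20 pm-1:40 pm.
Second set merges to 6:00 am-6:50 am, 7:10 am-7:40 am, 9:00 am-1:30 pm.
6:30 am-9:10 am meets the second set on 6:30 am-6:50 am, 7:10 am-7:40 am, 9:00 am-9:10 am.
11:20 am-12:10 pm meets the second set on 11:20 am-12:10 pm.
12:20 pm-1:40 pm meets the second set on 12:20 pm-1:30 pm.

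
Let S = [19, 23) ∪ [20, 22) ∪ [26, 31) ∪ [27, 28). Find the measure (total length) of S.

9

Merged: [19, 23), [26, 31).
Lengths: 4 + 5 = 9.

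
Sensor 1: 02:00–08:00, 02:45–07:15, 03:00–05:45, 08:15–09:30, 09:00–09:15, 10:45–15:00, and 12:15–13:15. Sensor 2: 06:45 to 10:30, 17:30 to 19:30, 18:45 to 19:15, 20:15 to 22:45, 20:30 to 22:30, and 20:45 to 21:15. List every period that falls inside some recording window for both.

A, merged: 02:00-08:00, 08:15-09:30, 10:45-15:00.
B, merged: 06:45-10:30, 17:30-19:30, 20:15-22:45.
02:00-08:00 meets the second set on 06:45-08:00.
08:15-09:30 meets the second set on 08:15-09:30.
10:45-15:00: no overlap with the second set.

06:45-08:00, 08:15-09:30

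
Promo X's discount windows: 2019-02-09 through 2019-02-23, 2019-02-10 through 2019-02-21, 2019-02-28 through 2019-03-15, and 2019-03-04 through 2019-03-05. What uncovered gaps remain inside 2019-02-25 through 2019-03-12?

2019-02-25 through 2019-02-27

The merged coverage is 2019-02-09 through 2019-02-23, 2019-02-28 through 2019-03-15.
Uncovered inside 2019-02-25 through 2019-03-12: 2019-02-25 through 2019-02-27.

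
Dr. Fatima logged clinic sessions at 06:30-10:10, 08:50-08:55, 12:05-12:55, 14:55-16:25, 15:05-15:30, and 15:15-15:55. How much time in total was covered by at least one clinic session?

Merged: 06:30–10:10, 12:05–12:55, 14:55–16:25.
Lengths: 3 h 40 min + 50 min + 1 h 30 min = 6 h.

6 h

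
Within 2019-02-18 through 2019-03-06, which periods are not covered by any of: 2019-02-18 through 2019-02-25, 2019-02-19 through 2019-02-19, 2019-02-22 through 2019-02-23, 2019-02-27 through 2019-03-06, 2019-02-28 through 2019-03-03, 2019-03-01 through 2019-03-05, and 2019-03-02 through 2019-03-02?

Covered (merged): 2019-02-18 through 2019-02-25, 2019-02-27 through 2019-03-06.
Complement within 2019-02-18 through 2019-03-06: 2019-02-26 through 2019-02-26.

2019-02-26 through 2019-02-26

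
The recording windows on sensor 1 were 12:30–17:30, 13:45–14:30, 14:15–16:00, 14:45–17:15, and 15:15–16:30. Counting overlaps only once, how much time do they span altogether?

Merged: 12:30–17:30.
Length: 5 h.

5 h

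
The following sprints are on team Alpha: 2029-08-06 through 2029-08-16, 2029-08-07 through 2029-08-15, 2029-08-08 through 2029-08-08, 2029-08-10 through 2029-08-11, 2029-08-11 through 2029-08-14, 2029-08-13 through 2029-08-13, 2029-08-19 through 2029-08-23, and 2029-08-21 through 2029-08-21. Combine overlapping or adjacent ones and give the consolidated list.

2029-08-07 through 2029-08-15 overlaps/touches 2029-08-06 through 2029-08-16 → extend to 2029-08-06 through 2029-08-16.
2029-08-08 through 2029-08-08 overlaps/touches 2029-08-06 through 2029-08-16 → extend to 2029-08-06 through 2029-08-16.
2029-08-10 through 2029-08-11 overlaps/touches 2029-08-06 through 2029-08-16 → extend to 2029-08-06 through 2029-08-16.
2029-08-11 through 2029-08-14 overlaps/touches 2029-08-06 through 2029-08-16 → extend to 2029-08-06 through 2029-08-16.
2029-08-13 through 2029-08-13 overlaps/touches 2029-08-06 through 2029-08-16 → extend to 2029-08-06 through 2029-08-16.
2029-08-19 through 2029-08-23 is disjoint → start new block.
2029-08-21 through 2029-08-21 overlaps/touches 2029-08-19 through 2029-08-23 → extend to 2029-08-19 through 2029-08-23.

2029-08-06 through 2029-08-16, 2029-08-19 through 2029-08-23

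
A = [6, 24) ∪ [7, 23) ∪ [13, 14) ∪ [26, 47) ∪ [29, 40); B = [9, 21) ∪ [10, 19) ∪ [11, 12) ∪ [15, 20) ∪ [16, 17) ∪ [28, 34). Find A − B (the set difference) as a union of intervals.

A, merged: [6, 24), [26, 47).
B, merged: [9, 21), [28, 34).
[6, 24) with B removed leaves [6, 9), [21, 24).
[26, 47) with B removed leaves [26, 28), [34, 47).

[6, 9) ∪ [21, 24) ∪ [26, 28) ∪ [34, 47)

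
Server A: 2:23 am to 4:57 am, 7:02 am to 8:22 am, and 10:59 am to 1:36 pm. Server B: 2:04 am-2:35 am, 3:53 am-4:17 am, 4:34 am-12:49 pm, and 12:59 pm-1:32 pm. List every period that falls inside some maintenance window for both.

2:23 am–4:57 am ∩ B → 2:23 am–2:35 am, 3:53 am–4:17 am, 4:34 am–4:57 am.
7:02 am–8:22 am ∩ B → 7:02 am–8:22 am.
10:59 am–1:36 pm ∩ B → 10:59 am–12:49 pm, 12:59 pm–1:32 pm.

2:23 am–2:35 am, 3:53 am–4:17 am, 4:34 am–4:57 am, 7:02 am–8:22 am, 10:59 am–12:49 pm, 12:59 pm–1:32 pm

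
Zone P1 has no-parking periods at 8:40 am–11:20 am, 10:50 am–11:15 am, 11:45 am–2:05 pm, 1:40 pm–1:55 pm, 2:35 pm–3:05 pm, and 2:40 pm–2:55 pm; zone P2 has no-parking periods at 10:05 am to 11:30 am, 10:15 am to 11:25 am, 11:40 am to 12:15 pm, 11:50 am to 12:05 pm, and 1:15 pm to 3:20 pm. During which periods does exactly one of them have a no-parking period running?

8:40 am–10:05 am, 11:20 am–11:30 am, 11:40 am–11:45 am, 12:15 pm–1:15 pm, 2:05 pm–2:35 pm, 3:05 pm–3:20 pm

Merge the first list: 8:40 am–11:20 am, 11:45 am–2:05 pm, 2:35 pm–3:05 pm.
Merge the second list: 10:05 am–11:30 am, 11:40 am–12:15 pm, 1:15 pm–3:20 pm.
A but not B: 8:40 am–10:05 am, 12:15 pm–1:15 pm.
B but not A: 11:20 am–11:30 am, 11:40 am–11:45 am, 2:05 pm–2:35 pm, 3:05 pm–3:20 pm.
Combining gives A △ B.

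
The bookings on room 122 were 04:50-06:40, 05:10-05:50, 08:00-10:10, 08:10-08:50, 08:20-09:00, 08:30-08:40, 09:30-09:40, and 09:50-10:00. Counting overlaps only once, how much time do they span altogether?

4 h

Merged: 04:50–06:40, 08:00–10:10.
Lengths: 1 h 50 min + 2 h 10 min = 4 h.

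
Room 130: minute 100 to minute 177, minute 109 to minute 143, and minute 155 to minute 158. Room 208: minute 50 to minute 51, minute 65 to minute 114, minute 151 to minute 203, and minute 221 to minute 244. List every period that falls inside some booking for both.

minute 100 to minute 114, minute 151 to minute 177

A, merged: minute 100 to minute 177.
minute 100 to minute 177 ∩ B → minute 100 to minute 114, minute 151 to minute 177.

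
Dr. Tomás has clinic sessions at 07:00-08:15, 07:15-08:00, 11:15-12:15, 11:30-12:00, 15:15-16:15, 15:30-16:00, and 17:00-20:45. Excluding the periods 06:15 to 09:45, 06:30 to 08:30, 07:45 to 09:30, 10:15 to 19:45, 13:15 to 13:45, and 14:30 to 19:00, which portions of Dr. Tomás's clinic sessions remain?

19:45–20:45

A, merged: 07:00–08:15, 11:15–12:15, 15:15–16:15, 17:00–20:45.
B, merged: 06:15–09:45, 10:15–19:45.
07:00–08:15: entirely removed.
11:15–12:15: entirely removed.
15:15–16:15: entirely removed.
17:00–20:45 \ B = 19:45–20:45.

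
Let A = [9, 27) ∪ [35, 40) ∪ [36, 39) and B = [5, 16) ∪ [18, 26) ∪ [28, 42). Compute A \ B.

First set merges to [9, 27), [35, 40).
[9, 27) \ B = [16, 18), [26, 27).
[35, 40): entirely removed.

[16, 18) ∪ [26, 27)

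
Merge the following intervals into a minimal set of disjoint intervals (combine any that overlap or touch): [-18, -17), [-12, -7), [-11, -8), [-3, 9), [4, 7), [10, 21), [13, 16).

[-12, -7) is disjoint → start new block.
[-11, -8) overlaps/touches [-12, -7) → extend to [-12, -7).
[-3, 9) is disjoint → start new block.
[4, 7) overlaps/touches [-3, 9) → extend to [-3, 9).
[10, 21) is disjoint → start new block.
[13, 16) overlaps/touches [10, 21) → extend to [10, 21).

[-18, -17) ∪ [-12, -7) ∪ [-3, 9) ∪ [10, 21)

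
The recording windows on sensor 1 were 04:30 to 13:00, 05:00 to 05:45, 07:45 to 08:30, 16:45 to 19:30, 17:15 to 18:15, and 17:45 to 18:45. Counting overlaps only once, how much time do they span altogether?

Merged: 04:30-13:00, 16:45-19:30.
Lengths: 8 h 30 min + 2 h 45 min = 11 h 15 min.

11 h 15 min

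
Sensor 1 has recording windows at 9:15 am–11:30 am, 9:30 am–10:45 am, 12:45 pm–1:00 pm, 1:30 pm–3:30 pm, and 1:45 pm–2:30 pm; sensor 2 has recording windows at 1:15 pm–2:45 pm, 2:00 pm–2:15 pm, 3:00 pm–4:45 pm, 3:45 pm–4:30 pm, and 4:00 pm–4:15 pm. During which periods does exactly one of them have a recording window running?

First set merges to 9:15 am–11:30 am, 12:45 pm–1:00 pm, 1:30 pm–3:30 pm.
Second set merges to 1:15 pm–2:45 pm, 3:00 pm–4:45 pm.
A but not B: 9:15 am–11:30 am, 12:45 pm–1:00 pm, 2:45 pm–3:00 pm.
B but not A: 1:15 pm–1:30 pm, 3:30 pm–4:45 pm.
Combining gives A △ B.

9:15 am–11:30 am, 12:45 pm–1:00 pm, 1:15 pm–1:30 pm, 2:45 pm–3:00 pm, 3:30 pm–4:45 pm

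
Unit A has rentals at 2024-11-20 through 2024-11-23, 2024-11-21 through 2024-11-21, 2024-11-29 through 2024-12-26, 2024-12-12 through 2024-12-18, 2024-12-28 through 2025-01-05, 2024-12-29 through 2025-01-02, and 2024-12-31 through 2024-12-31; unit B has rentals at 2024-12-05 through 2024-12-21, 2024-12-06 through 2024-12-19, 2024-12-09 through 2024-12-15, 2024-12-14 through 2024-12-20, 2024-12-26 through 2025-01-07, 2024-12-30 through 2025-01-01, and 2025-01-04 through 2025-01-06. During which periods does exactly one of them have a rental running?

2024-11-20 through 2024-11-23, 2024-11-29 through 2024-12-04, 2024-12-22 through 2024-12-25, 2024-12-27 through 2024-12-27, 2025-01-06 through 2025-01-07

A, merged: 2024-11-20 through 2024-11-23, 2024-11-29 through 2024-12-26, 2024-12-28 through 2025-01-05.
B, merged: 2024-12-05 through 2024-12-21, 2024-12-26 through 2025-01-07.
Only in the first: 2024-11-20 through 2024-11-23, 2024-11-29 through 2024-12-04, 2024-12-22 through 2024-12-25.
Only in the second: 2024-12-27 through 2024-12-27, 2025-01-06 through 2025-01-07.
Together these are the periods covered by exactly one.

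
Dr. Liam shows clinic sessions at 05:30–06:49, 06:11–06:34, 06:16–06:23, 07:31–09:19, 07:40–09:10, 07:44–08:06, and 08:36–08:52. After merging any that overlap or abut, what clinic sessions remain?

06:11-06:34 overlaps/touches 05:30-06:49 → extend to 05:30-06:49.
06:16-06:23 overlaps/touches 05:30-06:49 → extend to 05:30-06:49.
07:31-09:19 is disjoint → start new block.
07:40-09:10 overlaps/touches 07:31-09:19 → extend to 07:31-09:19.
07:44-08:06 overlaps/touches 07:31-09:19 → extend to 07:31-09:19.
08:36-08:52 overlaps/touches 07:31-09:19 → extend to 07:31-09:19.

05:30-06:49, 07:31-09:19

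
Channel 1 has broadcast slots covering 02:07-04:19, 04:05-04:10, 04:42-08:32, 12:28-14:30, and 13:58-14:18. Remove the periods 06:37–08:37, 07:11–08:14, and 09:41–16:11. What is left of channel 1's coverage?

02:07–04:19, 04:42–06:37

Merge the first list: 02:07–04:19, 04:42–08:32, 12:28–14:30.
Merge the second list: 06:37–08:37, 09:41–16:11.
02:07–04:19 is untouched.
04:42–08:32 with B removed leaves 04:42–06:37.
12:28–14:30 lies entirely inside B → drops out.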